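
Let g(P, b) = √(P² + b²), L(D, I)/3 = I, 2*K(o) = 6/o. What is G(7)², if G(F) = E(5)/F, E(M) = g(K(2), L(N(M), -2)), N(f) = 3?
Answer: 153/196 ≈ 0.78061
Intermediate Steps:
K(o) = 3/o (K(o) = (6/o)/2 = 3/o)
L(D, I) = 3*I
E(M) = 3*√17/2 (E(M) = √((3/2)² + (3*(-2))²) = √((3*(½))² + (-6)²) = √((3/2)² + 36) = √(9/4 + 36) = √(153/4) = 3*√17/2)
G(F) = 3*√17/(2*F) (G(F) = (3*√17/2)/F = 3*√17/(2*F))
G(7)² = ((3/2)*√17/7)² = ((3/2)*√17*(⅐))² = (3*√17/14)² = 153/196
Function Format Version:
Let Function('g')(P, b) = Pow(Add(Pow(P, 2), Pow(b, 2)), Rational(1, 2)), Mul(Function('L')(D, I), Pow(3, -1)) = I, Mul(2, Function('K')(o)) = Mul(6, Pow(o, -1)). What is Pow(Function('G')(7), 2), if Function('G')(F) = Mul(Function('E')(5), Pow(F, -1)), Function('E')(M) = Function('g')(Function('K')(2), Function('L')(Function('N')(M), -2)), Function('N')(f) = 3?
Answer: Rational(153, 196) ≈ 0.78061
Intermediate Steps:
Function('K')(o) = Mul(3, Pow(o, -1)) (Function('K')(o) = Mul(Rational(1, 2), Mul(6, Pow(o, -1))) = Mul(3, Pow(o, -1)))
Function('L')(D, I) = Mul(3, I)
Function('E')(M) = Mul(Rational(3, 2), Pow(17, Rational(1, 2))) (Function('E')(M) = Pow(Add(Pow(Mul(3, Pow(2, -1)), 2), Pow(Mul(3, -2), 2)), Rational(1, 2)) = Pow(Add(Pow(Mul(3, Rational(1, 2)), 2), Pow(-6, 2)), Rational(1, 2)) = Pow(Add(Pow(Rational(3, 2), 2), 36), Rational(1, 2)) = Pow(Add(Rational(9, 4), 36), Rational(1, 2)) = Pow(Rational(153, 4), Rational(1, 2)) = Mul(Rational(3, 2), Pow(17, Rational(1, 2))))
Function('G')(F) = Mul(Rational(3, 2), Pow(17, Rational(1, 2)), Pow(F, -1)) (Function('G')(F) = Mul(Mul(Rational(3, 2), Pow(17, Rational(1, 2))), Pow(F, -1)) = Mul(Rational(3, 2), Pow(17, Rational(1, 2)), Pow(F, -1)))
Pow(Function('G')(7), 2) = Pow(Mul(Rational(3, 2), Pow(17, Rational(1, 2)), Pow(7, -1)), 2) = Pow(Mul(Rational(3, 2), Pow(17, Rational(1, 2)), Rational(1, 7)), 2) = Pow(Mul(Rational(3, 14), Pow(17, Rational(1, 2))), 2) = Rational(153, 196)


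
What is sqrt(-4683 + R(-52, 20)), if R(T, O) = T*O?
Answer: I*sqrt(5723) ≈ 75.651*I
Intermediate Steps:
R(T, O) = O*T
sqrt(-4683 + R(-52, 20)) = sqrt(-4683 + 20*(-52)) = sqrt(-4683 - 1040) = sqrt(-5723) = I*sqrt(5723)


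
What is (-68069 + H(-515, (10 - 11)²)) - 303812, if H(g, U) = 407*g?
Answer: -581486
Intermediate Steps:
(-68069 + H(-515, (10 - 11)²)) - 303812 = (-68069 + 407*(-515)) - 303812 = (-68069 - 209605) - 303812 = -277674 - 303812 = -581486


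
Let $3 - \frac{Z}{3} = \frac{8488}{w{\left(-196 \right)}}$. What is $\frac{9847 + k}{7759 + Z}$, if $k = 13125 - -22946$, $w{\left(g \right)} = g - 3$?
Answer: $\frac{4568841}{785648} \approx 5.8154$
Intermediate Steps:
$w{\left(g \right)} = -3 + g$ ($w{\left(g \right)} = g - 3 = -3 + g$)
$k = 36071$ ($k = 13125 + 22946 = 36071$)
$Z = \frac{27255}{199}$ ($Z = 9 - 3 \frac{8488}{-3 - 196} = 9 - 3 \frac{8488}{-199} = 9 - 3 \cdot 8488 \left(- \frac{1}{199}\right) = 9 - - \frac{25464}{199} = 9 + \frac{25464}{199} = \frac{27255}{199} \approx 136.96$)
$\frac{9847 + k}{7759 + Z} = \frac{9847 + 36071}{7759 + \frac{27255}{199}} = \frac{45918}{\frac{1571296}{199}} = 45918 \cdot \frac{199}{1571296} = \frac{4568841}{785648}$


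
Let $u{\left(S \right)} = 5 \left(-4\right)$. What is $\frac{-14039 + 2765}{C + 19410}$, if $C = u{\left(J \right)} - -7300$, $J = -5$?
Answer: $- \frac{5637}{13345} \approx -0.42241$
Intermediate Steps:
$u{\left(S \right)} = -20$
$C = 7280$ ($C = -20 - -7300 = -20 + 7300 = 7280$)
$\frac{-14039 + 2765}{C + 19410} = \frac{-14039 + 2765}{7280 + 19410} = - \frac{11274}{26690} = \left(-11274\right) \frac{1}{26690} = - \frac{5637}{13345}$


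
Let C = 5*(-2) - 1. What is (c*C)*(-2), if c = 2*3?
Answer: 132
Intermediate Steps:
c = 6
C = -11 (C = -10 - 1 = -11)
(c*C)*(-2) = (6*(-11))*(-2) = -66*(-2) = 132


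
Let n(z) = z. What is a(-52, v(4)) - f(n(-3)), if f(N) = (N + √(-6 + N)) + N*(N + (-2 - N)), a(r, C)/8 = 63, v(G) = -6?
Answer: 501 - 3*I ≈ 501.0 - 3.0*I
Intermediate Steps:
a(r, C) = 504 (a(r, C) = 8*63 = 504)
f(N) = √(-6 + N) - N (f(N) = (N + √(-6 + N)) + N*(-2) = (N + √(-6 + N)) - 2*N = √(-6 + N) - N)
a(-52, v(4)) - f(n(-3)) = 504 - (√(-6 - 3) - 1*(-3)) = 504 - (√(-9) + 3) = 504 - (3*I + 3) = 504 - (3 + 3*I) = 504 + (-3 - 3*I) = 501 - 3*I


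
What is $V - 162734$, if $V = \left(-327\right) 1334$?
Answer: $-598952$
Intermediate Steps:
$V = -436218$
$V - 162734 = -436218 - 162734 = -598952$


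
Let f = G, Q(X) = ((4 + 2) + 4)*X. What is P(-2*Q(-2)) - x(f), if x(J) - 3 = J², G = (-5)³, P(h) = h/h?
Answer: -15627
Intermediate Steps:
Q(X) = 10*X (Q(X) = (6 + 4)*X = 10*X)
P(h) = 1
G = -125
f = -125
x(J) = 3 + J²
P(-2*Q(-2)) - x(f) = 1 - (3 + (-125)²) = 1 - (3 + 15625) = 1 - 1*15628 = 1 - 15628 = -15627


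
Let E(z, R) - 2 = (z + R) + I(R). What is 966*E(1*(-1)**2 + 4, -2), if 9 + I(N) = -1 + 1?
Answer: -3864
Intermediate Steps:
I(N) = -9 (I(N) = -9 + (-1 + 1) = -9 + 0 = -9)
E(z, R) = -7 + R + z (E(z, R) = 2 + ((z + R) - 9) = 2 + ((R + z) - 9) = 2 + (-9 + R + z) = -7 + R + z)
966*E(1*(-1)**2 + 4, -2) = 966*(-7 - 2 + (1*(-1)**2 + 4)) = 966*(-7 - 2 + (1*1 + 4)) = 966*(-7 - 2 + (1 + 4)) = 966*(-7 - 2 + 5) = 966*(-4) = -3864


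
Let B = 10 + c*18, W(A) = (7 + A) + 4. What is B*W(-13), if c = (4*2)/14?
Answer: -284/7 ≈ -40.571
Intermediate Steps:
c = 4/7 (c = 8*(1/14) = 4/7 ≈ 0.57143)
W(A) = 11 + A
B = 142/7 (B = 10 + (4/7)*18 = 10 + 72/7 = 142/7 ≈ 20.286)
B*W(-13) = 142*(11 - 13)/7 = (142/7)*(-2) = -284/7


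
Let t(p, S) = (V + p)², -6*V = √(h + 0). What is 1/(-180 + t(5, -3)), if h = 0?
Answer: -1/155 ≈ -0.0064516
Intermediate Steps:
V = 0 (V = -√(0 + 0)/6 = -√0/6 = -⅙*0 = 0)
t(p, S) = p² (t(p, S) = (0 + p)² = p²)
1/(-180 + t(5, -3)) = 1/(-180 + 5²) = 1/(-180 + 25) = 1/(-155) = -1/155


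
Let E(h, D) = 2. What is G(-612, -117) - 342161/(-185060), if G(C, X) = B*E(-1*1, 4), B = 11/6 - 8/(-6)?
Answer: 4542623/555180 ≈ 8.1823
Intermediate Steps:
B = 19/6 (B = 11*(1/6) - 8*(-1/6) = 11/6 + 4/3 = 19/6 ≈ 3.1667)
G(C, X) = 19/3 (G(C, X) = (19/6)*2 = 19/3)
G(-612, -117) - 342161/(-185060) = 19/3 - 342161/(-185060) = 19/3 - 342161*(-1)/185060 = 19/3 - 1*(-342161/185060) = 19/3 + 342161/185060 = 4542623/555180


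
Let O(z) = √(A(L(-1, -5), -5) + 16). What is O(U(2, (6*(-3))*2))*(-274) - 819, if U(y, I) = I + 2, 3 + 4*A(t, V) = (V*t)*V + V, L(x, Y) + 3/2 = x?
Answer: -819 - 137*I*√26/2 ≈ -819.0 - 349.28*I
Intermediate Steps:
L(x, Y) = -3/2 + x
A(t, V) = -¾ + V/4 + t*V²/4 (A(t, V) = -¾ + ((V*t)*V + V)/4 = -¾ + (t*V² + V)/4 = -¾ + (V + t*V²)/4 = -¾ + (V/4 + t*V²/4) = -¾ + V/4 + t*V²/4)
U(y, I) = 2 + I
O(z) = I*√26/4 (O(z) = √((-¾ + (¼)*(-5) + (¼)*(-3/2 - 1)*(-5)²) + 16) = √((-¾ - 5/4 + (¼)*(-5/2)*25) + 16) = √((-¾ - 5/4 - 125/8) + 16) = √(-141/8 + 16) = √(-13/8) = I*√26/4)
O(U(2, (6*(-3))*2))*(-274) - 819 = (I*√26/4)*(-274) - 819 = -137*I*√26/2 - 819 = -819 - 137*I*√26/2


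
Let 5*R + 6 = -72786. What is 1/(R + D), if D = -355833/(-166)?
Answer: -830/10304307 ≈ -8.0549e-5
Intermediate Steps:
R = -72792/5 (R = -6/5 + (1/5)*(-72786) = -6/5 - 72786/5 = -72792/5 ≈ -14558.)
D = 355833/166 (D = -355833*(-1)/166 = -1719*(-207/166) = 355833/166 ≈ 2143.6)
1/(R + D) = 1/(-72792/5 + 355833/166) = 1/(-10304307/830) = -830/10304307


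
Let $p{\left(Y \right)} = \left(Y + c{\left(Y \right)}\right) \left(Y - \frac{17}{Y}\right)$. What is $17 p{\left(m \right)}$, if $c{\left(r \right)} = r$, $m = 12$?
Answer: $4318$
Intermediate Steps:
$p{\left(Y \right)} = 2 Y \left(Y - \frac{17}{Y}\right)$ ($p{\left(Y \right)} = \left(Y + Y\right) \left(Y - \frac{17}{Y}\right) = 2 Y \left(Y - \frac{17}{Y}\right)$)
$17 p{\left(m \right)} = 17 \left(-34 + 2 \cdot 12^{2}\right) = 17 \left(-34 + 2 \cdot 144\right) = 17 \left(-34 + 288\right) = 17 \cdot 254 = 4318$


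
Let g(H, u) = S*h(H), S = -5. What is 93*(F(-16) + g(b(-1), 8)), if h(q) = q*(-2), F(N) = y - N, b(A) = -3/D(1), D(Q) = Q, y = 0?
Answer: -1302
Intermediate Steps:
b(A) = -3 (b(A) = -3/1 = -3*1 = -3)
F(N) = -N (F(N) = 0 - N = -N)
h(q) = -2*q
g(H, u) = 10*H (g(H, u) = -(-10)*H = 10*H)
93*(F(-16) + g(b(-1), 8)) = 93*(-1*(-16) + 10*(-3)) = 93*(16 - 30) = 93*(-14) = -1302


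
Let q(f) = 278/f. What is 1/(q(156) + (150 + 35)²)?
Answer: 78/2669689 ≈ 2.9217e-5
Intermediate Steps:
1/(q(156) + (150 + 35)²) = 1/(278/156 + (150 + 35)²) = 1/(278*(1/156) + 185²) = 1/(139/78 + 34225) = 1/(2669689/78) = 78/2669689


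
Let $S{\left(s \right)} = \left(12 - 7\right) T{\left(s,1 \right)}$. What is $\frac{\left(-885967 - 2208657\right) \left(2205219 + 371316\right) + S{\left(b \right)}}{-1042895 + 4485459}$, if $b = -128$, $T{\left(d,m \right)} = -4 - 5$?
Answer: $- \frac{7973407047885}{3442564} \approx -2.3161 \cdot 10^{6}$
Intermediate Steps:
$T{\left(d,m \right)} = -9$
$S{\left(s \right)} = -45$ ($S{\left(s \right)} = \left(12 - 7\right) \left(-9\right) = 5 \left(-9\right) = -45$)
$\frac{\left(-885967 - 2208657\right) \left(2205219 + 371316\right) + S{\left(b \right)}}{-1042895 + 4485459} = \frac{\left(-885967 - 2208657\right) \left(2205219 + 371316\right) - 45}{-1042895 + 4485459} = \frac{\left(-3094624\right) 2576535 - 45}{3442564} = \left(-7973407047840 - 45\right) \frac{1}{3442564} = \left(-7973407047885\right) \frac{1}{3442564} = - \frac{7973407047885}{3442564}$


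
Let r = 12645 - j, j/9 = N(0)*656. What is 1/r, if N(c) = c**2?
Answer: 1/12645 ≈ 7.9083e-5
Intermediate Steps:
j = 0 (j = 9*(0**2*656) = 9*(0*656) = 9*0 = 0)
r = 12645 (r = 12645 - 1*0 = 12645 + 0 = 12645)
1/r = 1/12645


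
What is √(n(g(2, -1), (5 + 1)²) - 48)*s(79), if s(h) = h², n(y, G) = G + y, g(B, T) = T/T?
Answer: 6241*I*√11 ≈ 20699.0*I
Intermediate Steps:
g(B, T) = 1
√(n(g(2, -1), (5 + 1)²) - 48)*s(79) = √(((5 + 1)² + 1) - 48)*79² = √((6² + 1) - 48)*6241 = √((36 + 1) - 48)*6241 = √(37 - 48)*6241 = √(-11)*6241 = (I*√11)*6241 = 6241*I*√11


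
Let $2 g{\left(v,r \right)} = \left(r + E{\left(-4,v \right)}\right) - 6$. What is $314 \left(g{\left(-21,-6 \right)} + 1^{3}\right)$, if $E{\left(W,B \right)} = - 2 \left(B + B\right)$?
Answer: $11618$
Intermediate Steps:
$E{\left(W,B \right)} = - 4 B$ ($E{\left(W,B \right)} = - 2 \cdot 2 B = - 4 B$)
$g{\left(v,r \right)} = -3 + \frac{r}{2} - 2 v$ ($g{\left(v,r \right)} = \frac{\left(r - 4 v\right) - 6}{2} = \frac{-6 + r - 4 v}{2} = -3 + \frac{r}{2} - 2 v$)
$314 \left(g{\left(-21,-6 \right)} + 1^{3}\right) = 314 \left(\left(-3 + \frac{1}{2} \left(-6\right) - -42\right) + 1^{3}\right) = 314 \left(\left(-3 - 3 + 42\right) + 1\right) = 314 \left(36 + 1\right) = 314 \cdot 37 = 11618$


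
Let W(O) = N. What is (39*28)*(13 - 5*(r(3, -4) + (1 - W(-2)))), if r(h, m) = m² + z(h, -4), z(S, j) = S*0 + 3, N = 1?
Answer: -89544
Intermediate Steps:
W(O) = 1
z(S, j) = 3 (z(S, j) = 0 + 3 = 3)
r(h, m) = 3 + m² (r(h, m) = m² + 3 = 3 + m²)
(39*28)*(13 - 5*(r(3, -4) + (1 - W(-2)))) = (39*28)*(13 - 5*((3 + (-4)²) + (1 - 1*1))) = 1092*(13 - 5*((3 + 16) + (1 - 1))) = 1092*(13 - 5*(19 + 0)) = 1092*(13 - 5*19) = 1092*(13 - 1*95) = 1092*(13 - 95) = 1092*(-82) = -89544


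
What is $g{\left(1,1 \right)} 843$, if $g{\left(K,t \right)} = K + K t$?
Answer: $1686$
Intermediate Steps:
$g{\left(1,1 \right)} 843 = 1 \left(1 + 1\right) 843 = 1 \cdot 2 \cdot 843 = 2 \cdot 843 = 1686$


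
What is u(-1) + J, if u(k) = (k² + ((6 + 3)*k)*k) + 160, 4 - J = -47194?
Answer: 47368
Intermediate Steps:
J = 47198 (J = 4 - 1*(-47194) = 4 + 47194 = 47198)
u(k) = 160 + 10*k² (u(k) = (k² + (9*k)*k) + 160 = (k² + 9*k²) + 160 = 10*k² + 160 = 160 + 10*k²)
u(-1) + J = (160 + 10*(-1)²) + 47198 = (160 + 10*1) + 47198 = (160 + 10) + 47198 = 170 + 47198 = 47368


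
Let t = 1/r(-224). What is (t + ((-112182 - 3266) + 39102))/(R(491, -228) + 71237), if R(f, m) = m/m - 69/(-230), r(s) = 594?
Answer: -226747615/211577751 ≈ -1.0717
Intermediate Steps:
R(f, m) = 13/10 (R(f, m) = 1 - 69*(-1/230) = 1 + 3/10 = 13/10)
t = 1/594 ≈ 0.0016835
(t + ((-112182 - 3266) + 39102))/(R(491, -228) + 71237) = (1/594 + ((-112182 - 3266) + 39102))/(13/10 + 71237) = (1/594 + (-115448 + 39102))/(712383/10) = (1/594 - 76346)*(10/712383) = -45349523/594*10/712383 = -226747615/211577751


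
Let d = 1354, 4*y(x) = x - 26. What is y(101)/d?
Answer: 75/5416 ≈ 0.013848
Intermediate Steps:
y(x) = -13/2 + x/4 (y(x) = (x - 26)/4 = (-26 + x)/4 = -13/2 + x/4)
y(101)/d = (-13/2 + (¼)*101)/1354 = (-13/2 + 101/4)*(1/1354) = (75/4)*(1/1354) = 75/5416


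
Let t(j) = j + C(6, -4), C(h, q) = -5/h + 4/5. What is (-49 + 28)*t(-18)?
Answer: 3787/10 ≈ 378.70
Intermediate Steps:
C(h, q) = ⅘ - 5/h (C(h, q) = -5/h + 4*(⅕) = -5/h + ⅘ = ⅘ - 5/h)
t(j) = -1/30 + j (t(j) = j + (⅘ - 5/6) = j + (⅘ - 5*⅙) = j + (⅘ - ⅚) = j - 1/30 = -1/30 + j)
(-49 + 28)*t(-18) = (-49 + 28)*(-1/30 - 18) = -21*(-541/30) = 3787/10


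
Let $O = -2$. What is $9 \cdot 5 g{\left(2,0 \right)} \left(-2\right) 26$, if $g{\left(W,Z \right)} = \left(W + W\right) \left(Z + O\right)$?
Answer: $18720$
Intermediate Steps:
$g{\left(W,Z \right)} = 2 W \left(-2 + Z\right)$ ($g{\left(W,Z \right)} = \left(W + W\right) \left(Z - 2\right) = 2 W \left(-2 + Z\right)$)
$9 \cdot 5 g{\left(2,0 \right)} \left(-2\right) 26 = 9 \cdot 5 \cdot 2 \cdot 2 \left(-2 + 0\right) \left(-2\right) 26 = 45 \cdot 2 \cdot 2 \left(-2\right) \left(-2\right) 26 = 45 \left(\left(-8\right) \left(-2\right)\right) 26 = 45 \cdot 16 \cdot 26 = 720 \cdot 26 = 18720$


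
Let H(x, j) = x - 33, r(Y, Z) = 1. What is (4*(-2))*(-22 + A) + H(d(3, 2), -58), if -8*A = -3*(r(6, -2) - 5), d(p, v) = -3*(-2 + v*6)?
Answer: 125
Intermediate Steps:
d(p, v) = 6 - 18*v (d(p, v) = -3*(-2 + 6*v) = 6 - 18*v)
A = -3/2 (A = -(-3)*(1 - 5)/8 = -(-3)*(-4)/8 = -⅛*12 = -3/2 ≈ -1.5000)
H(x, j) = -33 + x
(4*(-2))*(-22 + A) + H(d(3, 2), -58) = (4*(-2))*(-22 - 3/2) + (-33 + (6 - 18*2)) = -8*(-47/2) + (-33 + (6 - 36)) = 188 + (-33 - 30) = 188 - 63 = 125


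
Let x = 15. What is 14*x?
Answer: 210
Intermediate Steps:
14*x = 14*15 = 210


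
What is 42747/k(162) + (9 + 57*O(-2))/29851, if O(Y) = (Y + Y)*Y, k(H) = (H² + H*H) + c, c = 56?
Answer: 1300473657/1568490944 ≈ 0.82912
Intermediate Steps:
k(H) = 56 + 2*H² (k(H) = (H² + H*H) + 56 = (H² + H²) + 56 = 2*H² + 56 = 56 + 2*H²)
O(Y) = 2*Y² (O(Y) = (2*Y)*Y = 2*Y²)
42747/k(162) + (9 + 57*O(-2))/29851 = 42747/(56 + 2*162²) + (9 + 57*(2*(-2)²))/29851 = 42747/(56 + 2*26244) + (9 + 57*(2*4))*(1/29851) = 42747/(56 + 52488) + (9 + 57*8)*(1/29851) = 42747/52544 + (9 + 456)*(1/29851) = 42747*(1/52544) + 465*(1/29851) = 42747/52544 + 465/29851 = 1300473657/1568490944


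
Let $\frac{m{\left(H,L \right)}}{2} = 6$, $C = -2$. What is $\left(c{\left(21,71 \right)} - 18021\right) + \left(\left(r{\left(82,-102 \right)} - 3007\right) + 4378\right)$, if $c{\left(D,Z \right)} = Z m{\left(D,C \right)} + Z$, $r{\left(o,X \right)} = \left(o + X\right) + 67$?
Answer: $-15680$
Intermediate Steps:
$m{\left(H,L \right)} = 12$ ($m{\left(H,L \right)} = 2 \cdot 6 = 12$)
$r{\left(o,X \right)} = 67 + X + o$ ($r{\left(o,X \right)} = \left(X + o\right) + 67 = 67 + X + o$)
$c{\left(D,Z \right)} = 13 Z$ ($c{\left(D,Z \right)} = Z 12 + Z = 12 Z + Z = 13 Z$)
$\left(c{\left(21,71 \right)} - 18021\right) + \left(\left(r{\left(82,-102 \right)} - 3007\right) + 4378\right) = \left(13 \cdot 71 - 18021\right) + \left(\left(\left(67 - 102 + 82\right) - 3007\right) + 4378\right) = \left(923 - 18021\right) + \left(\left(47 - 3007\right) + 4378\right) = -17098 + \left(-2960 + 4378\right) = -17098 + 1418 = -15680$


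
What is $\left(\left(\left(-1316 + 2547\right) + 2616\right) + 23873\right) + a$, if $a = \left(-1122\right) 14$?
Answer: $12012$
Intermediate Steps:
$a = -15708$
$\left(\left(\left(-1316 + 2547\right) + 2616\right) + 23873\right) + a = \left(\left(\left(-1316 + 2547\right) + 2616\right) + 23873\right) - 15708 = \left(\left(1231 + 2616\right) + 23873\right) - 15708 = \left(3847 + 23873\right) - 15708 = 27720 - 15708 = 12012$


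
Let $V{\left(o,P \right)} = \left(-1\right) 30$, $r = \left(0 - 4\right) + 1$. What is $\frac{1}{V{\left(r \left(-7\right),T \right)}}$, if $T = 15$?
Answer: $- \frac{1}{30} \approx -0.033333$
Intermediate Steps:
$r = -3$ ($r = -4 + 1 = -3$)
$V{\left(o,P \right)} = -30$
$\frac{1}{V{\left(r \left(-7\right),T \right)}} = \frac{1}{-30} = - \frac{1}{30}$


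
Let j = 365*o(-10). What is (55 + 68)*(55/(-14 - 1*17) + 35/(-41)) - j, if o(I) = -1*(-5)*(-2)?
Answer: 103130/31 ≈ 3326.8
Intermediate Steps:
o(I) = -10 (o(I) = 5*(-2) = -10)
j = -3650 (j = 365*(-10) = -3650)
(55 + 68)*(55/(-14 - 1*17) + 35/(-41)) - j = (55 + 68)*(55/(-14 - 1*17) + 35/(-41)) - 1*(-3650) = 123*(55/(-14 - 17) + 35*(-1/41)) + 3650 = 123*(55/(-31) - 35/41) + 3650 = 123*(55*(-1/31) - 35/41) + 3650 = 123*(-55/31 - 35/41) + 3650 = 123*(-3340/1271) + 3650 = -10020/31 + 3650 = 103130/31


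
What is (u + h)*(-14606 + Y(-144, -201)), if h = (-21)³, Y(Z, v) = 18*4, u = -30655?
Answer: 580139144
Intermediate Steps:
Y(Z, v) = 72
h = -9261
(u + h)*(-14606 + Y(-144, -201)) = (-30655 - 9261)*(-14606 + 72) = -39916*(-14534) = 580139144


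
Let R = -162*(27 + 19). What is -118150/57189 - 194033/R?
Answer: 3405366479/142057476 ≈ 23.972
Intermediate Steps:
R = -7452 (R = -162*46 = -7452)
-118150/57189 - 194033/R = -118150/57189 - 194033/(-7452) = -118150*1/57189 - 194033*(-1/7452) = -118150/57189 + 194033/7452 = 3405366479/142057476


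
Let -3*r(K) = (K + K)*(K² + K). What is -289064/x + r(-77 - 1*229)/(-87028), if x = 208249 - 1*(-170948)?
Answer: -1811202421958/8250189129 ≈ -219.53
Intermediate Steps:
x = 379197 (x = 208249 + 170948 = 379197)
r(K) = -2*K*(K + K²)/3 (r(K) = -(K + K)*(K² + K)/3 = -2*K*(K + K²)/3)
-289064/x + r(-77 - 1*229)/(-87028) = -289064/379197 + (2*(-77 - 1*229)²*(-1 - (-77 - 1*229))/3)/(-87028) = -289064*1/379197 + (2*(-77 - 229)²*(-1 - (-77 - 229))/3)*(-1/87028) = -289064/379197 + ((⅔)*(-306)²*(-1 - 1*(-306)))*(-1/87028) = -289064/379197 + ((⅔)*93636*(-1 + 306))*(-1/87028) = -289064/379197 + ((⅔)*93636*305)*(-1/87028) = -289064/379197 + 19039320*(-1/87028) = -289064/379197 - 4759830/21757 = -1811202421958/8250189129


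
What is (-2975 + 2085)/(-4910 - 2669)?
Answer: 890/7579 ≈ 0.11743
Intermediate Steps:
(-2975 + 2085)/(-4910 - 2669) = -890/(-7579) = -890*(-1/7579) = 890/7579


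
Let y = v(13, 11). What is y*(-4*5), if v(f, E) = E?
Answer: -220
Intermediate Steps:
y = 11
y*(-4*5) = 11*(-4*5) = 11*(-20) = -220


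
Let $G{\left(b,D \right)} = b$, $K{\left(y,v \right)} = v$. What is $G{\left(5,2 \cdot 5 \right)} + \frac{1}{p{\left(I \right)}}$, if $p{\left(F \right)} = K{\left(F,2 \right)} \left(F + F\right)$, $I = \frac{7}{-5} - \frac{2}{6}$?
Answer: $\frac{505}{104} \approx 4.8558$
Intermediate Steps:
$I = - \frac{26}{15}$ ($I = 7 \left(- \frac{1}{5}\right) - \frac{1}{3} = - \frac{7}{5} - \frac{1}{3} = - \frac{26}{15} \approx -1.7333$)
$p{\left(F \right)} = 4 F$ ($p{\left(F \right)} = 2 \left(F + F\right) = 2 \cdot 2 F = 4 F$)
$G{\left(5,2 \cdot 5 \right)} + \frac{1}{p{\left(I \right)}} = 5 + \frac{1}{4 \left(- \frac{26}{15}\right)} = 5 + \frac{1}{- \frac{104}{15}} = 5 - \frac{15}{104} = \frac{505}{104}$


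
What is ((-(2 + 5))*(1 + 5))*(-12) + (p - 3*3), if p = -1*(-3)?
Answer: 498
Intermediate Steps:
p = 3
((-(2 + 5))*(1 + 5))*(-12) + (p - 3*3) = ((-(2 + 5))*(1 + 5))*(-12) + (3 - 3*3) = (-1*7*6)*(-12) + (3 - 9) = -7*6*(-12) - 6 = -42*(-12) - 6 = 504 - 6 = 498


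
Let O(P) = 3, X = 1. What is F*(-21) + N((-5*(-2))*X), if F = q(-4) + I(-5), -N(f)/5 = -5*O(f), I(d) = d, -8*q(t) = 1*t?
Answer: 339/2 ≈ 169.50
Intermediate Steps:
q(t) = -t/8
N(f) = 75 (N(f) = -(-25)*3 = -5*(-15) = 75)
F = -9/2 (F = -1/8*(-4) - 5 = 1/2 - 5 = -9/2 ≈ -4.5000)
F*(-21) + N((-5*(-2))*X) = -9/2*(-21) + 75 = 189/2 + 75 = 339/2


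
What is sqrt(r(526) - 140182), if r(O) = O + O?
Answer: I*sqrt(139130) ≈ 373.0*I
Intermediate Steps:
r(O) = 2*O
sqrt(r(526) - 140182) = sqrt(2*526 - 140182) = sqrt(1052 - 140182) = sqrt(-139130) = I*sqrt(139130)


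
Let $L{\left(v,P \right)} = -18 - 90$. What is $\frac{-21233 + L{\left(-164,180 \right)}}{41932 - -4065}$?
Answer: $- \frac{21341}{45997} \approx -0.46396$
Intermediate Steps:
$L{\left(v,P \right)} = -108$ ($L{\left(v,P \right)} = -18 - 90 = -108$)
$\frac{-21233 + L{\left(-164,180 \right)}}{41932 - -4065} = \frac{-21233 - 108}{41932 - -4065} = - \frac{21341}{41932 + 4065} = - \frac{21341}{45997}$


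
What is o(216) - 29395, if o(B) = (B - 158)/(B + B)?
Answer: -6349291/216 ≈ -29395.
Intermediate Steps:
o(B) = (-158 + B)/(2*B) (o(B) = (-158 + B)/((2*B)) = (-158 + B)*(1/(2*B)) = (-158 + B)/(2*B))
o(216) - 29395 = (½)*(-158 + 216)/216 - 29395 = (½)*(1/216)*58 - 29395 = 29/216 - 29395 = -6349291/216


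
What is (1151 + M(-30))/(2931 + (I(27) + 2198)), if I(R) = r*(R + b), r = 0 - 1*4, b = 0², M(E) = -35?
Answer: 1116/5021 ≈ 0.22227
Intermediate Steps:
b = 0
r = -4 (r = 0 - 4 = -4)
I(R) = -4*R (I(R) = -4*(R + 0) = -4*R)
(1151 + M(-30))/(2931 + (I(27) + 2198)) = (1151 - 35)/(2931 + (-4*27 + 2198)) = 1116/(2931 + (-108 + 2198)) = 1116/(2931 + 2090) = 1116/5021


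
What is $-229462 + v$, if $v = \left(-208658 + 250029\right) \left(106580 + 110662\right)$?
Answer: $8987289320$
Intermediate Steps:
$v = 8987518782$ ($v = 41371 \cdot 217242 = 8987518782$)
$-229462 + v = -229462 + 8987518782 = 8987289320$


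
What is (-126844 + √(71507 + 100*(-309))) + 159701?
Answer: 32857 + √40607 ≈ 33059.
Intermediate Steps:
(-126844 + √(71507 + 100*(-309))) + 159701 = (-126844 + √(71507 - 30900)) + 159701 = (-126844 + √40607) + 159701 = 32857 + √40607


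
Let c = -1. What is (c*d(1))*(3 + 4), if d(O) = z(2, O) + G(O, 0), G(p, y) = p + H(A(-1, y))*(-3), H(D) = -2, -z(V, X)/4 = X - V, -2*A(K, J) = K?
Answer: -77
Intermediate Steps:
A(K, J) = -K/2
z(V, X) = -4*X + 4*V (z(V, X) = -4*(X - V) = -4*X + 4*V)
G(p, y) = 6 + p (G(p, y) = p - 2*(-3) = p + 6 = 6 + p)
d(O) = 14 - 3*O (d(O) = (-4*O + 4*2) + (6 + O) = (-4*O + 8) + (6 + O) = (8 - 4*O) + (6 + O) = 14 - 3*O)
(c*d(1))*(3 + 4) = (-(14 - 3*1))*(3 + 4) = -(14 - 3)*7 = -1*11*7 = -11*7 = -77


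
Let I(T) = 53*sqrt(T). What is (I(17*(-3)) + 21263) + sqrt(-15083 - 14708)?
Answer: 21263 + 31*I*sqrt(31) + 53*I*sqrt(51) ≈ 21263.0 + 551.1*I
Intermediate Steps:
(I(17*(-3)) + 21263) + sqrt(-15083 - 14708) = (53*sqrt(17*(-3)) + 21263) + sqrt(-15083 - 14708) = (53*sqrt(-51) + 21263) + sqrt(-29791) = (53*(I*sqrt(51)) + 21263) + 31*I*sqrt(31) = (53*I*sqrt(51) + 21263) + 31*I*sqrt(31) = (21263 + 53*I*sqrt(51)) + 31*I*sqrt(31) = 21263 + 31*I*sqrt(31) + 53*I*sqrt(51)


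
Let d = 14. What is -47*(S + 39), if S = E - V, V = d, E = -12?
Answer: -611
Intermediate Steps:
V = 14
S = -26 (S = -12 - 1*14 = -12 - 14 = -26)
-47*(S + 39) = -47*(-26 + 39) = -47*13 = -611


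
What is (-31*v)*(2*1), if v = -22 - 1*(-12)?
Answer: 620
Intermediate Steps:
v = -10 (v = -22 + 12 = -10)
(-31*v)*(2*1) = (-31*(-10))*(2*1) = 310*2 = 620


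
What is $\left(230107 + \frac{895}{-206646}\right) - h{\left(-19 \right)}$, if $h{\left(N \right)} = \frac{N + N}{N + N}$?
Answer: $\frac{47550483581}{206646} \approx 2.3011 \cdot 10^{5}$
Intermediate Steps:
$h{\left(N \right)} = 1$ ($h{\left(N \right)} = \frac{2 N}{2 N} = 2 N \frac{1}{2 N} = 1$)
$\left(230107 + \frac{895}{-206646}\right) - h{\left(-19 \right)} = \left(230107 + \frac{895}{-206646}\right) - 1 = \left(230107 + 895 \left(- \frac{1}{206646}\right)\right) - 1 = \left(230107 - \frac{895}{206646}\right) - 1 = \frac{47550690227}{206646} - 1 = \frac{47550483581}{206646}$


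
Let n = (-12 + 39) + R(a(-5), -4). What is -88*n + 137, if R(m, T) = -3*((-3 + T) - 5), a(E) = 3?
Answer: -5407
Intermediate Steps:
R(m, T) = 24 - 3*T (R(m, T) = -3*(-8 + T) = 24 - 3*T)
n = 63 (n = (-12 + 39) + (24 - 3*(-4)) = 27 + (24 + 12) = 27 + 36 = 63)
-88*n + 137 = -88*63 + 137 = -5544 + 137 = -5407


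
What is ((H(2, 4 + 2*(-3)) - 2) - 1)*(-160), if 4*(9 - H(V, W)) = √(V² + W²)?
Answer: -960 + 80*√2 ≈ -846.86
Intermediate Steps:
H(V, W) = 9 - √(V² + W²)/4
((H(2, 4 + 2*(-3)) - 2) - 1)*(-160) = (((9 - √(2² + (4 + 2*(-3))²)/4) - 2) - 1)*(-160) = (((9 - √(4 + (4 - 6)²)/4) - 2) - 1)*(-160) = (((9 - √(4 + (-2)²)/4) - 2) - 1)*(-160) = (((9 - √(4 + 4)/4) - 2) - 1)*(-160) = (((9 - √2/2) - 2) - 1)*(-160) = ((7 - √2/2) - 1)*(-160) = (6 - √2/2)*(-160) = -960 + 80*√2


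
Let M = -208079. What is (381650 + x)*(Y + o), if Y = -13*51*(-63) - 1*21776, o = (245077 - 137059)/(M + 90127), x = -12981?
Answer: 434680349075371/58976 ≈ 7.3705e+9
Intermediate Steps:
o = -54009/58976 (o = (245077 - 137059)/(-208079 + 90127) = 108018/(-117952) = 108018*(-1/117952) = -54009/58976 ≈ -0.91578)
Y = 19993 (Y = -663*(-63) - 21776 = 41769 - 21776 = 19993)
(381650 + x)*(Y + o) = (381650 - 12981)*(19993 - 54009/58976) = 368669*(1179053159/58976) = 434680349075371/58976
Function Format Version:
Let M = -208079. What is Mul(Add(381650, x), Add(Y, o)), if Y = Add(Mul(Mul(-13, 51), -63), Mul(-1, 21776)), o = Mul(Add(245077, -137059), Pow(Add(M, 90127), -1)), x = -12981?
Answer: Rational(434680349075371, 58976) ≈ 7.3705e+9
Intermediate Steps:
o = Rational(-54009, 58976) (o = Mul(Add(245077, -137059), Pow(Add(-208079, 90127), -1)) = Mul(108018, Pow(-117952, -1)) = Mul(108018, Rational(-1, 117952)) = Rational(-54009, 58976) ≈ -0.91578)
Y = 19993 (Y = Add(Mul(-663, -63), -21776) = Add(41769, -21776) = 19993)
Mul(Add(381650, x), Add(Y, o)) = Mul(Add(381650, -12981), Add(19993, Rational(-54009, 58976))) = Mul(368669, Rational(1179053159, 58976)) = Rational(434680349075371, 58976)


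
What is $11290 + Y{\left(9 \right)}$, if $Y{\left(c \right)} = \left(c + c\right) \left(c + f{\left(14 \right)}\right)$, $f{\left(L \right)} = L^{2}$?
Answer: $14980$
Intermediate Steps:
$Y{\left(c \right)} = 2 c \left(196 + c\right)$ ($Y{\left(c \right)} = \left(c + c\right) \left(c + 14^{2}\right) = 2 c \left(c + 196\right) = 2 c \left(196 + c\right)$)
$11290 + Y{\left(9 \right)} = 11290 + 2 \cdot 9 \left(196 + 9\right) = 11290 + 2 \cdot 9 \cdot 205 = 11290 + 3690 = 14980$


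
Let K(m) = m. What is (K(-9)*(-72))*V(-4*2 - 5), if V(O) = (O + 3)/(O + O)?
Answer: 3240/13 ≈ 249.23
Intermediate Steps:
V(O) = (3 + O)/(2*O) (V(O) = (3 + O)/((2*O)) = (3 + O)*(1/(2*O)) = (3 + O)/(2*O))
(K(-9)*(-72))*V(-4*2 - 5) = (-9*(-72))*((3 + (-4*2 - 5))/(2*(-4*2 - 5))) = 648*((3 + (-8 - 5))/(2*(-8 - 5))) = 648*((½)*(3 - 13)/(-13)) = 648*((½)*(-1/13)*(-10)) = 648*(5/13) = 3240/13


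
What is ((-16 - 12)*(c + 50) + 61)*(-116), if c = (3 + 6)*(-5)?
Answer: 9164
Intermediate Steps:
c = -45 (c = 9*(-5) = -45)
((-16 - 12)*(c + 50) + 61)*(-116) = ((-16 - 12)*(-45 + 50) + 61)*(-116) = (-28*5 + 61)*(-116) = (-140 + 61)*(-116) = -79*(-116) = 9164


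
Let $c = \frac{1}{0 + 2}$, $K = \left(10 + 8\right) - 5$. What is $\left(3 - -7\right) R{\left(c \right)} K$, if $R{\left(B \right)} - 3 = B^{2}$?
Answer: $\frac{845}{2} \approx 422.5$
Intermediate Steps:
$K = 13$ ($K = 18 - 5 = 13$)
$c = \frac{1}{2} \approx 0.5$
$R{\left(B \right)} = 3 + B^{2}$
$\left(3 - -7\right) R{\left(c \right)} K = \left(3 - -7\right) \left(3 + \left(\frac{1}{2}\right)^{2}\right) 13 = \left(3 + 7\right) \left(3 + \frac{1}{4}\right) 13 = 10 \cdot \frac{13}{4} \cdot 13 = \frac{65}{2} \cdot 13 = \frac{845}{2}$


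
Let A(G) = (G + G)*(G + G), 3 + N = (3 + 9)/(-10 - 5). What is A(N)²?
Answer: 2085136/625 ≈ 3336.2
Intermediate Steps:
N = -19/5 (N = -3 + (3 + 9)/(-10 - 5) = -3 + 12/(-15) = -3 + 12*(-1/15) = -3 - ⅘ = -19/5 ≈ -3.8000)
A(G) = 4*G² (A(G) = (2*G)*(2*G) = 4*G²)
A(N)² = (4*(-19/5)²)² = (4*(361/25))² = (1444/25)² = 2085136/625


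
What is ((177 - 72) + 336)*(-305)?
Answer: -134505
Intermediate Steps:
((177 - 72) + 336)*(-305) = (105 + 336)*(-305) = 441*(-305) = -134505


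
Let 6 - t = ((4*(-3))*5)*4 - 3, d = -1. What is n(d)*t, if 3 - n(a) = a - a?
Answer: 747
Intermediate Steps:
t = 249 (t = 6 - (((4*(-3))*5)*4 - 3) = 6 - (-12*5*4 - 3) = 6 - (-60*4 - 3) = 6 - (-240 - 3) = 6 - 1*(-243) = 6 + 243 = 249)
n(a) = 3 (n(a) = 3 - (a - a) = 3 - 1*0 = 3 + 0 = 3)
n(d)*t = 3*249 = 747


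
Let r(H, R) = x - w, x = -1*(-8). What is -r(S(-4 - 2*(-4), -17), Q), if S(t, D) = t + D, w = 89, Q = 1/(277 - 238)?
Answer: 81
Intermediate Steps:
Q = 1/39 ≈ 0.025641
x = 8
S(t, D) = D + t
r(H, R) = -81 (r(H, R) = 8 - 1*89 = 8 - 89 = -81)
-r(S(-4 - 2*(-4), -17), Q) = -1*(-81) = 81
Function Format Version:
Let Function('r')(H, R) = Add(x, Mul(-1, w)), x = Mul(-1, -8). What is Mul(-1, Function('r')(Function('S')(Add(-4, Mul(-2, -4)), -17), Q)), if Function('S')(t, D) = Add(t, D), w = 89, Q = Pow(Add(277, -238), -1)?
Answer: 81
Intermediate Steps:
Q = Rational(1, 39) (Q = Pow(39, -1) = Rational(1, 39) ≈ 0.025641)
x = 8
Function('S')(t, D) = Add(D, t)
Function('r')(H, R) = -81 (Function('r')(H, R) = Add(8, Mul(-1, 89)) = Add(8, -89) = -81)
Mul(-1, Function('r')(Function('S')(Add(-4, Mul(-2, -4)), -17), Q)) = Mul(-1, -81) = 81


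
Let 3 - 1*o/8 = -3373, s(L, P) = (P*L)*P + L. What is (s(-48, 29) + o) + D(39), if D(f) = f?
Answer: -13369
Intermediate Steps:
s(L, P) = L + L*P**2 (s(L, P) = (L*P)*P + L = L*P**2 + L = L + L*P**2)
o = 27008 (o = 24 - 8*(-3373) = 24 + 26984 = 27008)
(s(-48, 29) + o) + D(39) = (-48*(1 + 29**2) + 27008) + 39 = (-48*(1 + 841) + 27008) + 39 = (-48*842 + 27008) + 39 = (-40416 + 27008) + 39 = -13408 + 39 = -13369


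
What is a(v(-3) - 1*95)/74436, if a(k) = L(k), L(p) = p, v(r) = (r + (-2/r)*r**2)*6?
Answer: -77/74436 ≈ -0.0010344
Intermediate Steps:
v(r) = -6*r (v(r) = (r - 2*r)*6 = -r*6 = -6*r)
a(k) = k
a(v(-3) - 1*95)/74436 = (-6*(-3) - 1*95)/74436 = (18 - 95)*(1/74436) = -77*1/74436 = -77/74436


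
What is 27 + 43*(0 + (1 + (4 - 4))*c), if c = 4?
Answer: 199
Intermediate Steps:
27 + 43*(0 + (1 + (4 - 4))*c) = 27 + 43*(0 + (1 + (4 - 4))*4) = 27 + 43*(0 + (1 + 0)*4) = 27 + 43*(0 + 1*4) = 27 + 43*(0 + 4) = 27 + 43*4 = 27 + 172 = 199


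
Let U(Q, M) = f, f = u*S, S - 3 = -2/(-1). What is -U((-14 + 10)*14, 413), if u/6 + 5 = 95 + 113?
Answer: -6090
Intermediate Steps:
u = 1218 (u = -30 + 6*(95 + 113) = -30 + 6*208 = -30 + 1248 = 1218)
S = 5 (S = 3 - 2/(-1) = 3 - 2*(-1) = 3 + 2 = 5)
f = 6090 (f = 1218*5 = 6090)
U(Q, M) = 6090
-U((-14 + 10)*14, 413) = -1*6090 = -6090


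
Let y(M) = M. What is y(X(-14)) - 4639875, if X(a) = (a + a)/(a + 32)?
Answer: -41758889/9 ≈ -4.6399e+6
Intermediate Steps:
X(a) = 2*a/(32 + a) (X(a) = (2*a)/(32 + a) = 2*a/(32 + a))
y(X(-14)) - 4639875 = 2*(-14)/(32 - 14) - 4639875 = 2*(-14)/18 - 4639875 = 2*(-14)*(1/18) - 4639875 = -14/9 - 4639875 = -41758889/9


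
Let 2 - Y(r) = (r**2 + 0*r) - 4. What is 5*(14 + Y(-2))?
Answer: 80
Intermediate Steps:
Y(r) = 6 - r**2 (Y(r) = 2 - ((r**2 + 0*r) - 4) = 2 - ((r**2 + 0) - 4) = 2 - (r**2 - 4) = 2 - (-4 + r**2) = 2 + (4 - r**2) = 6 - r**2)
5*(14 + Y(-2)) = 5*(14 + (6 - 1*(-2)**2)) = 5*(14 + (6 - 1*4)) = 5*(14 + (6 - 4)) = 5*(14 + 2) = 5*16 = 80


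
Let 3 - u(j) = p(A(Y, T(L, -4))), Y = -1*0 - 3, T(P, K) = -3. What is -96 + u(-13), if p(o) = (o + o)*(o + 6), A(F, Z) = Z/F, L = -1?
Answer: -107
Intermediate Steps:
Y = -3 (Y = 0 - 3 = -3)
p(o) = 2*o*(6 + o) (p(o) = (2*o)*(6 + o) = 2*o*(6 + o))
u(j) = -11 (u(j) = 3 - 2*(-3/(-3))*(6 - 3/(-3)) = 3 - 2*(-3*(-⅓))*(6 - 3*(-⅓)) = 3 - 2*(6 + 1) = 3 - 2*7 = 3 - 1*14 = 3 - 14 = -11)
-96 + u(-13) = -96 - 11 = -107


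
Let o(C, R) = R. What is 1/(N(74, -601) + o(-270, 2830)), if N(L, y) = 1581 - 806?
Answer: 1/3605 ≈ 0.00027739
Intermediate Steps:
N(L, y) = 775
1/(N(74, -601) + o(-270, 2830)) = 1/(775 + 2830) = 1/3605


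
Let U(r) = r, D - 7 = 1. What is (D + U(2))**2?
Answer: 100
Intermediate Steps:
D = 8 (D = 7 + 1 = 8)
(D + U(2))**2 = (8 + 2)**2 = 10**2 = 100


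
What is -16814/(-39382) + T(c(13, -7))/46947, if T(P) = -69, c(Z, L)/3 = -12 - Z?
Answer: 18729750/44020637 ≈ 0.42548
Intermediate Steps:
c(Z, L) = -36 - 3*Z (c(Z, L) = 3*(-12 - Z) = -36 - 3*Z)
-16814/(-39382) + T(c(13, -7))/46947 = -16814/(-39382) - 69/46947 = -16814*(-1/39382) - 69*1/46947 = 1201/2813 - 23/15649 = 18729750/44020637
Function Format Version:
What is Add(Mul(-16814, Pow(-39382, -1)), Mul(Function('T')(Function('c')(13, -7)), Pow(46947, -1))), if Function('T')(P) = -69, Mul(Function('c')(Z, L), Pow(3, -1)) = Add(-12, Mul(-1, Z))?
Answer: Rational(18729750, 44020637) ≈ 0.42548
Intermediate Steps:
Function('c')(Z, L) = Add(-36, Mul(-3, Z)) (Function('c')(Z, L) = Mul(3, Add(-12, Mul(-1, Z))) = Add(-36, Mul(-3, Z)))
Add(Mul(-16814, Pow(-39382, -1)), Mul(Function('T')(Function('c')(13, -7)), Pow(46947, -1))) = Add(Mul(-16814, Pow(-39382, -1)), Mul(-69, Pow(46947, -1))) = Add(Mul(-16814, Rational(-1, 39382)), Mul(-69, Rational(1, 46947))) = Add(Rational(1201, 2813), Rational(-23, 15649)) = Rational(18729750, 44020637)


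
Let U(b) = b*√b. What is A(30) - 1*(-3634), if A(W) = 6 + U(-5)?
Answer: 3640 - 5*I*√5 ≈ 3640.0 - 11.18*I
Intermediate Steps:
U(b) = b^(3/2)
A(W) = 6 - 5*I*√5 (A(W) = 6 + (-5)^(3/2) = 6 - 5*I*√5)
A(30) - 1*(-3634) = (6 - 5*I*√5) - 1*(-3634) = (6 - 5*I*√5) + 3634 = 3640 - 5*I*√5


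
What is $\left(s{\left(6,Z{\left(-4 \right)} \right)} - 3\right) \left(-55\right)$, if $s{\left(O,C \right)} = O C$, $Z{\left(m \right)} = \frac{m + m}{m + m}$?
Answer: $-165$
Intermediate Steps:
$Z{\left(m \right)} = 1$ ($Z{\left(m \right)} = \frac{2 m}{2 m} = 2 m \frac{1}{2 m} = 1$)
$s{\left(O,C \right)} = C O$
$\left(s{\left(6,Z{\left(-4 \right)} \right)} - 3\right) \left(-55\right) = \left(1 \cdot 6 - 3\right) \left(-55\right) = \left(6 - 3\right) \left(-55\right) = 3 \left(-55\right) = -165$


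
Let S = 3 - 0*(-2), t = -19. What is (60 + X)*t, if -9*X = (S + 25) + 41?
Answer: -2983/3 ≈ -994.33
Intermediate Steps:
S = 3 (S = 3 - 2*0 = 3 + 0 = 3)
X = -23/3 (X = -((3 + 25) + 41)/9 = -(28 + 41)/9 = -⅑*69 = -23/3 ≈ -7.6667)
(60 + X)*t = (60 - 23/3)*(-19) = (157/3)*(-19) = -2983/3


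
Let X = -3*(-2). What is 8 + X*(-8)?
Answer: -40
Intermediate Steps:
X = 6
8 + X*(-8) = 8 + 6*(-8) = 8 - 48 = -40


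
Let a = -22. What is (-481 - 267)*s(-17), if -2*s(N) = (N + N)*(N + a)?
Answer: 495924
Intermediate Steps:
s(N) = -N*(-22 + N) (s(N) = -(N + N)*(N - 22)/2 = -2*N*(-22 + N)/2 = -N*(-22 + N))
(-481 - 267)*s(-17) = (-481 - 267)*(-17*(22 - 1*(-17))) = -(-12716)*(22 + 17) = -(-12716)*39 = -748*(-663) = 495924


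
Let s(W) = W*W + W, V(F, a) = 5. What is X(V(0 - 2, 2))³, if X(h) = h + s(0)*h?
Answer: 125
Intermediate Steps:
s(W) = W + W² (s(W) = W² + W = W + W²)
X(h) = h (X(h) = h + (0*(1 + 0))*h = h + (0*1)*h = h + 0*h = h + 0 = h)
X(V(0 - 2, 2))³ = 5³ = 125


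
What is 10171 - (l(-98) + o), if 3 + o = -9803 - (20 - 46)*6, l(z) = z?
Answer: 19919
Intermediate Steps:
o = -9650 (o = -3 + (-9803 - (20 - 46)*6) = -3 + (-9803 - (-26)*6) = -3 + (-9803 - 1*(-156)) = -3 + (-9803 + 156) = -3 - 9647 = -9650)
10171 - (l(-98) + o) = 10171 - (-98 - 9650) = 10171 - 1*(-9748) = 10171 + 9748 = 19919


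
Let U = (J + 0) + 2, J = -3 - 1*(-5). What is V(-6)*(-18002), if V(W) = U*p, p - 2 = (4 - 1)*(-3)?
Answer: 504056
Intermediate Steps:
J = 2 (J = -3 + 5 = 2)
U = 4 (U = (2 + 0) + 2 = 2 + 2 = 4)
p = -7 (p = 2 + (4 - 1)*(-3) = 2 + 3*(-3) = 2 - 9 = -7)
V(W) = -28 (V(W) = 4*(-7) = -28)
V(-6)*(-18002) = -28*(-18002) = 504056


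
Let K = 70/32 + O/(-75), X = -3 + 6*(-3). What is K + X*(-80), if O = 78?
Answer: 672459/400 ≈ 1681.1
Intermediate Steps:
X = -21 (X = -3 - 18 = -21)
K = 459/400 (K = 70/32 + 78/(-75) = 70*(1/32) + 78*(-1/75) = 35/16 - 26/25 = 459/400 ≈ 1.1475)
K + X*(-80) = 459/400 - 21*(-80) = 459/400 + 1680 = 672459/400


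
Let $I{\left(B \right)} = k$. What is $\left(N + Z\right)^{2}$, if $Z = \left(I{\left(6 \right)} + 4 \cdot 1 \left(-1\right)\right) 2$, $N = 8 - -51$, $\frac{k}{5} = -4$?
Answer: $121$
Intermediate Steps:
$k = -20$ ($k = 5 \left(-4\right) = -20$)
$I{\left(B \right)} = -20$
$N = 59$ ($N = 8 + 51 = 59$)
$Z = -48$ ($Z = \left(-20 + 4 \cdot 1 \left(-1\right)\right) 2 = \left(-20 + 4 \left(-1\right)\right) 2 = \left(-20 - 4\right) 2 = \left(-24\right) 2 = -48$)
$\left(N + Z\right)^{2} = \left(59 - 48\right)^{2} = 11^{2} = 121$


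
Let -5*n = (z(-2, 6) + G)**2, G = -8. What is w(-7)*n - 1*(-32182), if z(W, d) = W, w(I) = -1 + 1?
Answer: 32182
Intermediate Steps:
w(I) = 0
n = -20 (n = -(-2 - 8)**2/5 = -1/5*(-10)**2 = -1/5*100 = -20)
w(-7)*n - 1*(-32182) = 0*(-20) - 1*(-32182) = 0 + 32182 = 32182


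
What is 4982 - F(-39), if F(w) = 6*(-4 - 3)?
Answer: 5024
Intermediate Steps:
F(w) = -42 (F(w) = 6*(-7) = -42)
4982 - F(-39) = 4982 - 1*(-42) = 4982 + 42 = 5024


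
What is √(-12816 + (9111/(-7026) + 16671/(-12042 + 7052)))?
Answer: 14*I*√558352473163010/2921645 ≈ 113.23*I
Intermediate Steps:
√(-12816 + (9111/(-7026) + 16671/(-12042 + 7052))) = √(-12816 + (9111*(-1/7026) + 16671/(-4990))) = √(-12816 + (-3037/2342 + 16671*(-1/4990))) = √(-12816 + (-3037/2342 - 16671/4990)) = √(-12816 - 13549528/2921645) = √(-37457351848/2921645) = 14*I*√558352473163010/2921645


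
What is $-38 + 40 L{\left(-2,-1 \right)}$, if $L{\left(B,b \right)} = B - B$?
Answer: $-38$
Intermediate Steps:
$L{\left(B,b \right)} = 0$
$-38 + 40 L{\left(-2,-1 \right)} = -38 + 40 \cdot 0 = -38 + 0 = -38$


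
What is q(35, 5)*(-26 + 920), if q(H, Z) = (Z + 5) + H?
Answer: 40230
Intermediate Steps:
q(H, Z) = 5 + H + Z (q(H, Z) = (5 + Z) + H = 5 + H + Z)
q(35, 5)*(-26 + 920) = (5 + 35 + 5)*(-26 + 920) = 45*894 = 40230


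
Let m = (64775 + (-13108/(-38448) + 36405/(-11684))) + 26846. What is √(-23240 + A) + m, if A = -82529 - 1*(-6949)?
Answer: 1286166511897/14038326 + 18*I*√305 ≈ 91618.0 + 314.36*I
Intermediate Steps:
A = -75580 (A = -82529 + 6949 = -75580)
m = 1286166511897/14038326 (m = (64775 + (-13108*(-1/38448) + 36405*(-1/11684))) + 26846 = (64775 + (3277/9612 - 36405/11684)) + 26846 = (64775 - 38954549/14038326) + 26846 = 909293612101/14038326 + 26846 = 1286166511897/14038326 ≈ 91618.)
√(-23240 + A) + m = √(-23240 - 75580) + 1286166511897/14038326 = √(-98820) + 1286166511897/14038326 = 18*I*√305 + 1286166511897/14038326 = 1286166511897/14038326 + 18*I*√305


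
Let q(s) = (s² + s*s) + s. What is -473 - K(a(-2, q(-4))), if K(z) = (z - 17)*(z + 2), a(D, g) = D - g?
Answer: -1789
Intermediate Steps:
q(s) = s + 2*s² (q(s) = (s² + s²) + s = 2*s² + s = s + 2*s²)
K(z) = (-17 + z)*(2 + z)
-473 - K(a(-2, q(-4))) = -473 - (-34 + (-2 - (-4)*(1 + 2*(-4)))² - 15*(-2 - (-4)*(1 + 2*(-4)))) = -473 - (-34 + (-2 - (-4)*(1 - 8))² - 15*(-2 - (-4)*(1 - 8))) = -473 - (-34 + (-2 - (-4)*(-7))² - 15*(-2 - (-4)*(-7))) = -473 - (-34 + (-2 - 1*28)² - 15*(-2 - 1*28)) = -473 - (-34 + (-2 - 28)² - 15*(-2 - 28)) = -473 - (-34 + (-30)² - 15*(-30)) = -473 - (-34 + 900 + 450) = -473 - 1*1316 = -473 - 1316 = -1789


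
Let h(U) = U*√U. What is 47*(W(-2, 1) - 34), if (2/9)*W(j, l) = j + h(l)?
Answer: -3619/2 ≈ -1809.5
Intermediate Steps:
h(U) = U^(3/2)
W(j, l) = 9*j/2 + 9*l^(3/2)/2 (W(j, l) = 9*(j + l^(3/2))/2 = 9*j/2 + 9*l^(3/2)/2)
47*(W(-2, 1) - 34) = 47*(((9/2)*(-2) + 9*1^(3/2)/2) - 34) = 47*((-9 + (9/2)*1) - 34) = 47*((-9 + 9/2) - 34) = 47*(-9/2 - 34) = 47*(-77/2) = -3619/2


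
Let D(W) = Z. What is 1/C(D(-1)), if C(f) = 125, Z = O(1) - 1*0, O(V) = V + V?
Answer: 1/125 ≈ 0.0080000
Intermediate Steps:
O(V) = 2*V
Z = 2 (Z = 2*1 - 1*0 = 2 + 0 = 2)
D(W) = 2
1/C(D(-1)) = 1/125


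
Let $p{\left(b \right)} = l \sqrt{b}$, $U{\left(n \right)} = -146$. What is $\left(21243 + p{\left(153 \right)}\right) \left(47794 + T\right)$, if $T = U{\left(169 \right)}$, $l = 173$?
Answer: $1012186464 + 24729312 \sqrt{17} \approx 1.1141 \cdot 10^{9}$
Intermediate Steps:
$p{\left(b \right)} = 173 \sqrt{b}$
$T = -146$
$\left(21243 + p{\left(153 \right)}\right) \left(47794 + T\right) = \left(21243 + 173 \sqrt{153}\right) \left(47794 - 146\right) = \left(21243 + 173 \cdot 3 \sqrt{17}\right) 47648 = \left(21243 + 519 \sqrt{17}\right) 47648 = 1012186464 + 24729312 \sqrt{17}$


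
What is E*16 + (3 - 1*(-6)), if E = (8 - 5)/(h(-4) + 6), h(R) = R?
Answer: 33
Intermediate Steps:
E = 3/2 (E = (8 - 5)/(-4 + 6) = 3/2 ≈ 1.5000)
E*16 + (3 - 1*(-6)) = (3/2)*16 + (3 - 1*(-6)) = 24 + (3 + 6) = 24 + 9 = 33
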